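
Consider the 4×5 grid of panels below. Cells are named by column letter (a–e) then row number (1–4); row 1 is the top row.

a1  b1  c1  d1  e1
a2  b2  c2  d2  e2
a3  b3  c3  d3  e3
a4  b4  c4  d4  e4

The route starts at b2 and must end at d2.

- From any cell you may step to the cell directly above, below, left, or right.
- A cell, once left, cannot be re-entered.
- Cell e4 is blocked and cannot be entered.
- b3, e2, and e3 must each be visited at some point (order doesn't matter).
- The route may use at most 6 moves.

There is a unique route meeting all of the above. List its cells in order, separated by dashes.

Any route must reach b3, e2, and e3 and still end at d2 within 6 moves, so the order of the required stops is forced.
Route from b2: down 1 to b3, right 3 to e3, up 1 to e2, left 1 to d2 — 6 moves in all.
Check: all required cells visited; 6 ≤ 6 moves.

b2 - b3 - c3 - d3 - e3 - e2 - d2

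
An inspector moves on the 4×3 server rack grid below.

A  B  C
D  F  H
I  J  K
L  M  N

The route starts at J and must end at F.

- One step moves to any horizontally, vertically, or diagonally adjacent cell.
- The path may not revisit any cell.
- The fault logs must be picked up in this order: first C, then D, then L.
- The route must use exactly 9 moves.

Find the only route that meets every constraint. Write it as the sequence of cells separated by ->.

The waypoints must appear in the order C, D, L, with no cell reused.
Route from J: up-right 1 to H, up 1 to C, left 1 to B, down-left 1 to D, down 2 to L, right 1 to M, up-right 1 to K, up-left 1 to F — 9 moves in all.
Check: order respected (C at step 2, D at step 4, L at step 6); 9 moves as required.

J -> H -> C -> B -> D -> I -> L -> M -> K -> F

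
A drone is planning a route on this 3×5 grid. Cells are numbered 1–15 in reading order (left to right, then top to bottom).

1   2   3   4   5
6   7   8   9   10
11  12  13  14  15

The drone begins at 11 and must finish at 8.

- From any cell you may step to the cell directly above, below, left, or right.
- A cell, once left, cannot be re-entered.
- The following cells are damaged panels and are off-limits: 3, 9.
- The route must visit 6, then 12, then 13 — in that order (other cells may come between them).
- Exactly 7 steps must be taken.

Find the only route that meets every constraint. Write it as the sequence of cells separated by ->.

The waypoints must appear in the order 6, 12, 13, with no cell reused.
Route from 11: up 2 to 1, right 1 to 2, down 2 to 12, right 1 to 13, up 1 to 8 — 7 moves in all.
Check: order respected (6 at step 1, 12 at step 5, 13 at step 6); 7 moves as required.

11 -> 6 -> 1 -> 2 -> 7 -> 12 -> 13 -> 8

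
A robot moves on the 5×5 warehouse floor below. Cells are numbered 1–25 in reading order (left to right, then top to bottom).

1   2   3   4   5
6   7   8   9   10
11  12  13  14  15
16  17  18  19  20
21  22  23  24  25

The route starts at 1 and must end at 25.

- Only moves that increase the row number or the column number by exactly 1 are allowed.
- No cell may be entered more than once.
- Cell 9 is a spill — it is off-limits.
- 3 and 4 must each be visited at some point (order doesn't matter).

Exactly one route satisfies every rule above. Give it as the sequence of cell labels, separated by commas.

1, 2, 3, 4, 5, 10, 15, 20, 25

Moves only go right or down, so the column and row indices never decrease.
Route from 1: 4× right (reaching 5), 4× down (reaching 25) — 8 moves in all.
Check: all required cells visited.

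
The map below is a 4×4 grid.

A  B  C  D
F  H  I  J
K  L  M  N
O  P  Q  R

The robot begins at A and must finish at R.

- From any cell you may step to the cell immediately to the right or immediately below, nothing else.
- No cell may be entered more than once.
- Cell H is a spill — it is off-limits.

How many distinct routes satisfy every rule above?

A right/down-only route from A to R makes exactly 3 down-moves and 3 right-moves in some order.
With no other constraints that would be C(6,3) = 20 routes.
Subtract routes through each blocked cell (inclusion–exclusion for overlaps): − through H: 12 → 8.
That gives 8 routes.

8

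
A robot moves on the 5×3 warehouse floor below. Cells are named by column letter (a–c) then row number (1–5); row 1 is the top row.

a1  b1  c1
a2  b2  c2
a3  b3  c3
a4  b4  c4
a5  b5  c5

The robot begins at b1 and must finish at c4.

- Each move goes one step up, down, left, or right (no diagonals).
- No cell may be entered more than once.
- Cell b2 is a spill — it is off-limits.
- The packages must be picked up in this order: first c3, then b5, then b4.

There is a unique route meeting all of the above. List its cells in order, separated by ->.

The waypoints must appear in the order c3, b5, b4, with no cell reused.
Route from b1: right to c1, 2× down (reaching c3), 2× left (reaching a3), 2× down (reaching a5), right to b5, up to b4, right to c4 — 10 moves in all.
Check: order respected (c3 at step 3, b5 at step 8, b4 at step 9).

b1 -> c1 -> c2 -> c3 -> b3 -> a3 -> a4 -> a5 -> b5 -> b4 -> c4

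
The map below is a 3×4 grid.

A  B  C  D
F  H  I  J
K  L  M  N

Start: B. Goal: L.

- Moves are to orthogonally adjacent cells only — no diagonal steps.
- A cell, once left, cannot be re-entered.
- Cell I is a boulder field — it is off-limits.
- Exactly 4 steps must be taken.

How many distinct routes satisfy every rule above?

Need simple routes of exactly 4 moves from B to L (Manhattan distance 2, so 1 moves are spent on a detour and 1 undoing it).
Enumerating: B H F K L | B A F K L | B A F H L.
That gives 3 routes.

3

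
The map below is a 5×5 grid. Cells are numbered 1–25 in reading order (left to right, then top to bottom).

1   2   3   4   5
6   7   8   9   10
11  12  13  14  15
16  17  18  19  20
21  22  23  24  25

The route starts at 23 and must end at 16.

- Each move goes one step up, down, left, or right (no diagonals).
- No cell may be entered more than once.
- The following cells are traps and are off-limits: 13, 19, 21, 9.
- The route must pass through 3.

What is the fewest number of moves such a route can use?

11

Any route passes through 3 somewhere between 23 and 16. Summing Manhattan distances along the two legs (23 → 3 → 16) gives a lower bound of 4 + 5 = 9 moves.
That bound ignores the blocked cells. Measuring each leg by the fewest moves that actually steer around them (23→3: 6; 3→16: 5) raises the lower bound to 11.
A route of 11 moves exists: 23 → 18 → 17 → 12 → 7 → 8 → 3 → 2 → 1 → 6 → 11 → 16.
Since 11 matches that lower bound, it is optimal.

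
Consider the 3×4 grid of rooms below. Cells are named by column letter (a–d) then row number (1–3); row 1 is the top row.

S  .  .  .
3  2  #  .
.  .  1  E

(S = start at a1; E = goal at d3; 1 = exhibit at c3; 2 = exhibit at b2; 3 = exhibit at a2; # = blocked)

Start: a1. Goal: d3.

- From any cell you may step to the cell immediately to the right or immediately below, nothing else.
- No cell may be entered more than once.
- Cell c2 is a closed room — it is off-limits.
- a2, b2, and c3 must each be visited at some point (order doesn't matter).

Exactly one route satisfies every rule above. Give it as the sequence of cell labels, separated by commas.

Moves only go right or down, so the column and row indices never decrease.
Route from a1: down 1 to a2, right 1 to b2, down 1 to b3, right 2 to d3 — 5 moves in all.
Check: all required cells visited.

a1, a2, b2, b3, c3, d3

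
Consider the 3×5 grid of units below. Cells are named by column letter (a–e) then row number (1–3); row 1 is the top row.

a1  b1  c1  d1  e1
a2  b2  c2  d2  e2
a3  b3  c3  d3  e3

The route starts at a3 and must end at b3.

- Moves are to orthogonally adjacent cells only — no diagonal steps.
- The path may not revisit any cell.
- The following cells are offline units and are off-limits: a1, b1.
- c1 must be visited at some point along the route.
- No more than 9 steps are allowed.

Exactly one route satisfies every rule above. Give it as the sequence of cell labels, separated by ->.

a3 -> a2 -> b2 -> c2 -> c1 -> d1 -> d2 -> d3 -> c3 -> b3

The 9-move cap with required stops at c1 leaves no slack for detours.
Route from a3: up 1 to a2, right 2 to c2, up 1 to c1, right 1 to d1, down 2 to d3, left 2 to b3 — 9 moves in all.
Check: all required cells visited; 9 ≤ 9 moves.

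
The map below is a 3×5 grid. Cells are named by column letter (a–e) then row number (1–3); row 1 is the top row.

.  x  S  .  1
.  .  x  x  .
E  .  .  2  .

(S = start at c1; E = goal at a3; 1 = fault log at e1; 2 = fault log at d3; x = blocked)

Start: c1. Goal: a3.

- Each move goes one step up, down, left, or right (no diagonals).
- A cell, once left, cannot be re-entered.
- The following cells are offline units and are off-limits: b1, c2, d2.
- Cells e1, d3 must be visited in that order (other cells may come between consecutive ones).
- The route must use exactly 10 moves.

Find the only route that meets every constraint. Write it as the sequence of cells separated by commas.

c1, d1, e1, e2, e3, d3, c3, b3, b2, a2, a3

The waypoints must appear in the order e1, d3, with no cell reused.
Route from c1: right 2 to e1, down 2 to e3, left 3 to b3, up 1 to b2, left 1 to a2, down 1 to a3 — 10 moves in all.
Check: order respected (1 at step 2, 2 at step 5); 10 moves as required.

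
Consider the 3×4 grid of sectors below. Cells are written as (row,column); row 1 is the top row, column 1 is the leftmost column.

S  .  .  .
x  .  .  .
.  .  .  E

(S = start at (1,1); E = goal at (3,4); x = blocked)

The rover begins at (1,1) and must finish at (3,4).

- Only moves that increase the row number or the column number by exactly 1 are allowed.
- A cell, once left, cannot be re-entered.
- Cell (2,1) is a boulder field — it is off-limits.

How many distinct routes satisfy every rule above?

6

A right/down-only route from (1,1) to (3,4) makes exactly 2 down-moves and 3 right-moves in some order.
With no other constraints that would be C(5,2) = 10 routes.
Subtract routes through each blocked cell (inclusion–exclusion for overlaps): − through (2,1): 4 → 6.
That gives 6 routes.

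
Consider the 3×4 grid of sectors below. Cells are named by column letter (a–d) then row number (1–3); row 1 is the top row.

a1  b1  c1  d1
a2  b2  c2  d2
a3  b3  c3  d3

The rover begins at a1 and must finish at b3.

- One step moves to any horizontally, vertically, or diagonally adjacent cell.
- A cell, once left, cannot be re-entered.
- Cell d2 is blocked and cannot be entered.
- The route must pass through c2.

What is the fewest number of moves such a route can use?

Any route passes through c2 somewhere between a1 and b3. Summing Chebyshev distances along the two legs (a1 → c2 → b3) gives a lower bound of 2 + 1 = 3 moves.
A route of 3 moves achieves this: a1 → b1 → c2 → b3.
Since 3 matches the lower bound, it is optimal.

3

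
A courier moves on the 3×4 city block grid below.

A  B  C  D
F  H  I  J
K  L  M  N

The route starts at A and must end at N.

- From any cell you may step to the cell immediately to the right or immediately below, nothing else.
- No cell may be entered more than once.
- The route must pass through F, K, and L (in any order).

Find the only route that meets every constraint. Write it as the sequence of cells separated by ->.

A -> F -> K -> L -> M -> N

Moves only go right or down, so the column and row indices never decrease.
Route from A: down 2 to K, right 3 to N — 5 moves in all.
Check: all required cells visited.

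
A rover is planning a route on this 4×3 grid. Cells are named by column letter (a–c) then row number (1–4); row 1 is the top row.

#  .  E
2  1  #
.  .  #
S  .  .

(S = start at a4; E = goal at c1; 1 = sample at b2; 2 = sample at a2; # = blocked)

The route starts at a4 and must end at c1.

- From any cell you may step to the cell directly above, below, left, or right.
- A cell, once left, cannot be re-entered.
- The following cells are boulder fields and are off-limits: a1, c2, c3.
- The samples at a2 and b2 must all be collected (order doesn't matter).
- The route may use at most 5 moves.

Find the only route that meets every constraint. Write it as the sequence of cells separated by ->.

Any route must reach a2 and b2 and still end at c1 within 5 moves, so the order of the required stops is forced.
Route from a4: 2× up (reaching a2), right to b2, up to b1, right to c1 — 5 moves in all.
Check: all required cells visited; 5 ≤ 5 moves.

a4 -> a3 -> a2 -> b2 -> b1 -> c1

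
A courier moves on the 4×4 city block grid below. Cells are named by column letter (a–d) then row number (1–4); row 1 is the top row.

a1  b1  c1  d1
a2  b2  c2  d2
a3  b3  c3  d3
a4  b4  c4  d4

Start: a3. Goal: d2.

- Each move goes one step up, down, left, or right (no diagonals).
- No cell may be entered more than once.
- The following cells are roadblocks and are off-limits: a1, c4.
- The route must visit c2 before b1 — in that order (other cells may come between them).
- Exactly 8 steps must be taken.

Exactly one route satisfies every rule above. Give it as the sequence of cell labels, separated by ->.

a3 -> b3 -> c3 -> c2 -> b2 -> b1 -> c1 -> d1 -> d2

The waypoints must appear in the order c2, b1, with no cell reused.
Route from a3: right 2 to c3, up 1 to c2, left 1 to b2, up 1 to b1, right 2 to d1, down 1 to d2 — 8 moves in all.
Check: order respected (c2 at step 3, b1 at step 5); 8 moves as required.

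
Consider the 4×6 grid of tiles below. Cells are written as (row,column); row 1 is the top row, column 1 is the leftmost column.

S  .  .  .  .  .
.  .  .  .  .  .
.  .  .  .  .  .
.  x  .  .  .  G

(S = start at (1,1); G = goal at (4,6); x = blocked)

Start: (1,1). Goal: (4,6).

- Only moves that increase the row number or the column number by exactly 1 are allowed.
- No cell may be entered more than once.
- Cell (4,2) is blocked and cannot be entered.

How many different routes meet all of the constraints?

52

A right/down-only route from (1,1) to (4,6) makes exactly 3 down-moves and 5 right-moves in some order.
With no other constraints that would be C(8,3) = 56 routes.
Subtract routes through each blocked cell (inclusion–exclusion for overlaps): − through (4,2): 4 → 52.
That gives 52 routes.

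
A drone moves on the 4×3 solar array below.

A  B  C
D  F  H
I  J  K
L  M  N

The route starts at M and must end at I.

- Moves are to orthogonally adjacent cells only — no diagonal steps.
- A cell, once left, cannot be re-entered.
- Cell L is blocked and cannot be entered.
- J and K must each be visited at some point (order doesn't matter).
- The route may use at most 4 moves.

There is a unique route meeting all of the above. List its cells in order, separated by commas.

The budget equals the shortest possible length, so every move has to be on a shortest route through the required cells.
Route from M: right to N, up to K, 2× left (reaching I) — 4 moves in all.
Check: all required cells visited; 4 ≤ 4 moves.

M, N, K, J, I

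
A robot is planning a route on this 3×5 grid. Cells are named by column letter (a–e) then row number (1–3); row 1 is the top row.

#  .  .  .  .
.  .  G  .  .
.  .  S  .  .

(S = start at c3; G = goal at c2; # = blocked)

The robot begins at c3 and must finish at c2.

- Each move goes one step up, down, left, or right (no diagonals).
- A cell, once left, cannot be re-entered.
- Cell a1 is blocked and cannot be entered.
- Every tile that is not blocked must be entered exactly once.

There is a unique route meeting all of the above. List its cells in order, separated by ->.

c3 -> b3 -> a3 -> a2 -> b2 -> b1 -> c1 -> d1 -> e1 -> e2 -> e3 -> d3 -> d2 -> c2

Need to visit all 14 open cells exactly once, starting at c3 and ending at c2.
Cell a3 has only two open neighbours (a2 and b3), so the path must pass straight through it: one of those is the cell it's entered from and the other is where it exits.
Route from c3: 2× left (reaching a3), up to a2, right to b2, up to b1, 3× right (reaching e1), 2× down (reaching e3), left to d3, up to d2, left to c2 — 13 moves in all.
Check: all 14 open cells covered.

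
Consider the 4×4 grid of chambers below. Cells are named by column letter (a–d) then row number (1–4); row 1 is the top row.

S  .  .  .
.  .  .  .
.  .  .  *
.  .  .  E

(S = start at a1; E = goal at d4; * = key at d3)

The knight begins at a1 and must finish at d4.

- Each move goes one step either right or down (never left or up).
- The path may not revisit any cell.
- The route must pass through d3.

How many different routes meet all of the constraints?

10

A right/down-only route from a1 to d4 makes exactly 3 down-moves and 3 right-moves in some order.
With no other constraints that would be C(6,3) = 20 routes.
Split at d3 and multiply the segment counts: a1→d3: 10; d3→d4: 1; product = 10.
That gives 10 routes.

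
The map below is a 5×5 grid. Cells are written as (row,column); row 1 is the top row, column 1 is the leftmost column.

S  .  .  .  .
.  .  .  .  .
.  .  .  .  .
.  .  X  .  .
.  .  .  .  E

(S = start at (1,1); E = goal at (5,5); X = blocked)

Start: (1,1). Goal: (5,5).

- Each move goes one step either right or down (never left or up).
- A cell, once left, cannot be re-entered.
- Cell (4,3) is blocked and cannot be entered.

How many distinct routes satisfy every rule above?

40

A right/down-only route from (1,1) to (5,5) makes exactly 4 down-moves and 4 right-moves in some order.
With no other constraints that would be C(8,4) = 70 routes.
Subtract routes through each blocked cell (inclusion–exclusion for overlaps): − through (4,3): 30 → 40.
That gives 40 routes.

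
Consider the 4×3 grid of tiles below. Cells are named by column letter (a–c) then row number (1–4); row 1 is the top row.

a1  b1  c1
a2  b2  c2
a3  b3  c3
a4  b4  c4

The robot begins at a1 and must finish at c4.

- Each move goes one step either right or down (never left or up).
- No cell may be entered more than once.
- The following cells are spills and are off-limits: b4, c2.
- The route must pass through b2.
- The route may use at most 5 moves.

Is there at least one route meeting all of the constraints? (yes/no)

One route that works: a1 → a2 → b2 → b3 → c3 → c4.

yes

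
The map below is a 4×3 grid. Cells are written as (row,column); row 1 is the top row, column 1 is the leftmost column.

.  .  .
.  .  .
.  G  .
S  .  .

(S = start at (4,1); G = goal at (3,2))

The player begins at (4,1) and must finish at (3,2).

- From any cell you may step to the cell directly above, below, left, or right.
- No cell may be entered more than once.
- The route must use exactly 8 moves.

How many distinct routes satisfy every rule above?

Need simple routes of exactly 8 moves from (4,1) to (3,2) (Manhattan distance 2, so 3 moves are spent on a detour and 3 undoing it).
Enumerating: (4,1) (3,1) (2,1) (1,1) (1,2) (2,2) (2,3) (3,3) (3,2) | (4,1) (3,1) (2,1) (1,1) (1,2) (1,3) (2,3) (3,3) (3,2) | (4,1) (3,1) (2,1) (1,1) (1,2) (1,3) (2,3) (2,2) (3,2) | (4,1) (3,1) (2,1) (2,2) (1,2) (1,3) (2,3) (3,3) (3,2) | (4,1) (3,1) (2,1) (2,2) (2,3) (3,3) (4,3) (4,2) (3,2) | (4,1) (4,2) (4,3) (3,3) (2,3) (1,3) (1,2) (2,2) (3,2) | (4,1) (4,2) (4,3) (3,3) (2,3) (2,2) (2,1) (3,1) (3,2).
That gives 7 routes.

7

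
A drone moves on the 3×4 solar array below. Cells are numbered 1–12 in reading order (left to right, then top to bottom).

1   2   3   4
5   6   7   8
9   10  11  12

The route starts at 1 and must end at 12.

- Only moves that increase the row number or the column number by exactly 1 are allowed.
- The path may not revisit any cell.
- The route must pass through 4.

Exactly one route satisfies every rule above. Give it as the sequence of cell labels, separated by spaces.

Moves only go right or down, so the column and row indices never decrease.
Route from 1: 3× right (reaching 4), 2× down (reaching 12) — 5 moves in all.
Check: all required cells visited.

1 2 3 4 8 12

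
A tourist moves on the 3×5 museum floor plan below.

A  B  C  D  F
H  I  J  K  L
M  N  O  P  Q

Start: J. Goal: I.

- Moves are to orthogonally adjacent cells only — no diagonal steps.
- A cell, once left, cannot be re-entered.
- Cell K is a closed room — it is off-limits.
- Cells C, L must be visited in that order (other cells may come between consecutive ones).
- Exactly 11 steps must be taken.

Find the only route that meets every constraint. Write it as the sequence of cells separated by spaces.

The waypoints must appear in the order C, L, with no cell reused.
Route from J: up 1 to C, right 2 to F, down 2 to Q, left 4 to M, up 1 to H, right 1 to I — 11 moves in all.
Check: order respected (C at step 1, L at step 4); 11 moves as required.

J C D F L Q P O N M H I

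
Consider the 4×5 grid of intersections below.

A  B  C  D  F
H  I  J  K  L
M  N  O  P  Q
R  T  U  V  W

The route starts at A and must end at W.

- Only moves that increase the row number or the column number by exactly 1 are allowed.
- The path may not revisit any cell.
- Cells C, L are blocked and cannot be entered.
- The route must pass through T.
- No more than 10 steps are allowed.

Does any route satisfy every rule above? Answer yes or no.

yes

One route that works: A → H → M → R → T → U → V → W.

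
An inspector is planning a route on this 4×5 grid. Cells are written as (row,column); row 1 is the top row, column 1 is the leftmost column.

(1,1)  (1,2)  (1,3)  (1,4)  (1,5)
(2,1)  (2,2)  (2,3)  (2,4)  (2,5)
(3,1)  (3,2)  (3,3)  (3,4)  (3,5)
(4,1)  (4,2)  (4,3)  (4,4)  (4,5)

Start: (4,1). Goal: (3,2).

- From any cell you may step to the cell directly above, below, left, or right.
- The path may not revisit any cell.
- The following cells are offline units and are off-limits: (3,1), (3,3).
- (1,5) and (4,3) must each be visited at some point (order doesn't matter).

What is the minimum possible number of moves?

Any route passes through (1,5) and (4,3) in some order between (4,1) and (3,2). Summing Manhattan distances along each leg and taking the cheapest ordering ((4,1) → (4,3) → (1,5) → (3,2)) gives a lower bound of 2 + 5 + 5 = 12 moves.
A route of 12 moves achieves this: (4,1) → (4,2) → (4,3) → (4,4) → (3,4) → (2,4) → (2,5) → (1,5) → (1,4) → (1,3) → (2,3) → (2,2) → (3,2).
Since 12 matches the lower bound, it is optimal.

12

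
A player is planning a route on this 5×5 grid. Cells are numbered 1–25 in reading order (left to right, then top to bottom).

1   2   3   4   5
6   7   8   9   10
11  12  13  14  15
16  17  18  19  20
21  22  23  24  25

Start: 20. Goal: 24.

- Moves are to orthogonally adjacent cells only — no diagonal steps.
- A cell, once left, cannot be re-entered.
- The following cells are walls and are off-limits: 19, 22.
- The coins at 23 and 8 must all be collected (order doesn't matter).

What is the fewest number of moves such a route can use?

8

Any route passes through 23 and 8 in some order between 20 and 24. Summing Manhattan distances along each leg and taking the cheapest ordering (20 → 8 → 23 → 24) gives a lower bound of 4 + 3 + 1 = 8 moves.
A route of 8 moves achieves this: 20 → 15 → 10 → 9 → 8 → 13 → 18 → 23 → 24.
Since 8 matches the lower bound, it is optimal.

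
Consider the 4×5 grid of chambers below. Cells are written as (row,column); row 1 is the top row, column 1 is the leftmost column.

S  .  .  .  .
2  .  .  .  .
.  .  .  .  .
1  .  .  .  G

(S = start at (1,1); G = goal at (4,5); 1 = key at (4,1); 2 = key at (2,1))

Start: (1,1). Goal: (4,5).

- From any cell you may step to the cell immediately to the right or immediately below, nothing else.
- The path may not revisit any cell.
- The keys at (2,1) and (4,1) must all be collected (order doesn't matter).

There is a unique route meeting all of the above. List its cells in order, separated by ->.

(1,1) -> (2,1) -> (3,1) -> (4,1) -> (4,2) -> (4,3) -> (4,4) -> (4,5)

Moves only go right or down, so the column and row indices never decrease.
Route from (1,1): down 3 to (4,1), right 4 to (4,5) — 7 moves in all.
Check: all required cells visited.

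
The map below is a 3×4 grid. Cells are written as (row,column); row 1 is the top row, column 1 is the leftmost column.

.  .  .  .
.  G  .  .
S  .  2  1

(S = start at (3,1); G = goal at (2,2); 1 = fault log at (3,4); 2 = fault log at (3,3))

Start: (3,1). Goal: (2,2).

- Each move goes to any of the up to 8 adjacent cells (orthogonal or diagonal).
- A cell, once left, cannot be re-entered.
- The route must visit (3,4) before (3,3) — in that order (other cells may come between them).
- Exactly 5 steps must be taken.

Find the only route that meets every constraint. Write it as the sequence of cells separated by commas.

(3,1), (3,2), (2,3), (3,4), (3,3), (2,2)

The waypoints must appear in the order (3,4), (3,3), with no cell reused.
Route from (3,1): right to (3,2), up-right to (2,3), down-right to (3,4), left to (3,3), up-left to (2,2) — 5 moves in all.
Check: order respected (1 at step 3, 2 at step 4); 5 moves as required.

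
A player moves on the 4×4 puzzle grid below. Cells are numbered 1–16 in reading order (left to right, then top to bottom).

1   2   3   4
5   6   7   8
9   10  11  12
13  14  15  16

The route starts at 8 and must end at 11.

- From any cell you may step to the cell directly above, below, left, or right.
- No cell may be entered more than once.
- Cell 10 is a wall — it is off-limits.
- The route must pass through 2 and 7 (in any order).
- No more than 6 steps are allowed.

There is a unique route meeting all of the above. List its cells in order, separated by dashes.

The budget equals the shortest possible length, so every move has to be on a shortest route through the required cells.
Route from 8: up 1 to 4, left 2 to 2, down 1 to 6, right 1 to 7, down 1 to 11 — 6 moves in all.
Check: all required cells visited; 6 ≤ 6 moves.

8 - 4 - 3 - 2 - 6 - 7 - 11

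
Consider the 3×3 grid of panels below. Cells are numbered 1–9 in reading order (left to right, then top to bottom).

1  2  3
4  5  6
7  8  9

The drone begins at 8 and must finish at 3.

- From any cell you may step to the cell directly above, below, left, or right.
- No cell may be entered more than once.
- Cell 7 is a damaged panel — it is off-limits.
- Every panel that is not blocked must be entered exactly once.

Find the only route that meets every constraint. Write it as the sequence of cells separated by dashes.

8 - 9 - 6 - 5 - 4 - 1 - 2 - 3

Need to visit all 8 open cells exactly once, starting at 8 and ending at 3.
Cell 4 has only two open neighbours (1 and 5), so the path must pass straight through it: one of those is the cell it's entered from and the other is where it exits.
Route from 8: right to 9, up to 6, 2× left (reaching 4), up to 1, 2× right (reaching 3) — 7 moves in all.
Check: all 8 open cells covered.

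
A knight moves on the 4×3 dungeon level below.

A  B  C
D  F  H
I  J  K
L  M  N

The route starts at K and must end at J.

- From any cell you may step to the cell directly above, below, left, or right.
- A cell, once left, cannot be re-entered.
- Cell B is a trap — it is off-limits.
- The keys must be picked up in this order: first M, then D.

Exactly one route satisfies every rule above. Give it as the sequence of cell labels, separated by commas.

The waypoints must appear in the order M, D, with no cell reused.
Route from K: down to N, 2× left (reaching L), 2× up (reaching D), right to F, down to J — 7 moves in all.
Check: order respected (M at step 2, D at step 5).

K, N, M, L, I, D, F, J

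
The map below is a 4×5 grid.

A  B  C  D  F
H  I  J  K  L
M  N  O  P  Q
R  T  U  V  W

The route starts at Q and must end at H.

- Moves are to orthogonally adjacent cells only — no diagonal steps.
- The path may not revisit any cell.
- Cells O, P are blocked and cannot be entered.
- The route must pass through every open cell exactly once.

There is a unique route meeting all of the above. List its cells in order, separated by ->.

Q -> W -> V -> U -> T -> R -> M -> N -> I -> J -> K -> L -> F -> D -> C -> B -> A -> H

Need to visit all 18 open cells exactly once, starting at Q and ending at H.
Cell U has only two open neighbours (T and V), so the path must pass straight through it: one of those is the cell it's entered from and the other is where it exits.
Route from Q: down 1 to W, left 4 to R, up 1 to M, right 1 to N, up 1 to I, right 3 to L, up 1 to F, left 4 to A, down 1 to H — 17 moves in all.
Check: all 18 open cells covered.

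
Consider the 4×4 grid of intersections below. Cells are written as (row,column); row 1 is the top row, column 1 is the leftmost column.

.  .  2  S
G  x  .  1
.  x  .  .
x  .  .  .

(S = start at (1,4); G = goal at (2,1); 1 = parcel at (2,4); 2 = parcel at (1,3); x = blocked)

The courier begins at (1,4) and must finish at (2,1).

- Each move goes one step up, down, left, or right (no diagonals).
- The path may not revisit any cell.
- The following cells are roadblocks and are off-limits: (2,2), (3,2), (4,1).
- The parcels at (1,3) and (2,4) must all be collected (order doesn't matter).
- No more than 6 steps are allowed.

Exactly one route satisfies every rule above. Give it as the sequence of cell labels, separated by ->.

(1,4) -> (2,4) -> (2,3) -> (1,3) -> (1,2) -> (1,1) -> (2,1)

The 6-move cap with required stops at (1,3), (2,4) leaves no slack for detours.
Route from (1,4): down 1 to (2,4), left 1 to (2,3), up 1 to (1,3), left 2 to (1,1), down 1 to (2,1) — 6 moves in all.
Check: all required cells visited; 6 ≤ 6 moves.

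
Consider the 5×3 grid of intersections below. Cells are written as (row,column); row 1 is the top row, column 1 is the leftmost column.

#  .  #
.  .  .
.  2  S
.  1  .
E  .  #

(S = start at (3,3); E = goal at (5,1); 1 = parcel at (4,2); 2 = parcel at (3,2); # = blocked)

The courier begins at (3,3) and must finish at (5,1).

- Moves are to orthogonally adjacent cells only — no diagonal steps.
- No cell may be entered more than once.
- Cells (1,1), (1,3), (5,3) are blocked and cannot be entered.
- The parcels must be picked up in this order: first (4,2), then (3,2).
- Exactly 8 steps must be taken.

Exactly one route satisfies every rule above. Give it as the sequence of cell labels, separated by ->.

(3,3) -> (4,3) -> (4,2) -> (3,2) -> (2,2) -> (2,1) -> (3,1) -> (4,1) -> (5,1)

The waypoints must appear in the order (4,2), (3,2), with no cell reused.
Route from (3,3): down to (4,3), left to (4,2), 2× up (reaching (2,2)), left to (2,1), 3× down (reaching (5,1)) — 8 moves in all.
Check: order respected (1 at step 2, 2 at step 3); 8 moves as required.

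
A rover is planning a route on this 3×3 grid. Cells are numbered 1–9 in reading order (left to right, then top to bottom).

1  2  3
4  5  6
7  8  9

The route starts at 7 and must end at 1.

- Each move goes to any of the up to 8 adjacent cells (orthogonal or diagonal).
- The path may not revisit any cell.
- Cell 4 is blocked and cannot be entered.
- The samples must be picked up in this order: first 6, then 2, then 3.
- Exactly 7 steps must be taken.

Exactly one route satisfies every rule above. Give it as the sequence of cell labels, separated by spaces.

The waypoints must appear in the order 6, 2, 3, with no cell reused.
Route from 7: right 2 to 9, up 1 to 6, up-left 1 to 2, right 1 to 3, down-left 1 to 5, up-left 1 to 1 — 7 moves in all.
Check: order respected (6 at step 3, 2 at step 4, 3 at step 5); 7 moves as required.

7 8 9 6 2 3 5 1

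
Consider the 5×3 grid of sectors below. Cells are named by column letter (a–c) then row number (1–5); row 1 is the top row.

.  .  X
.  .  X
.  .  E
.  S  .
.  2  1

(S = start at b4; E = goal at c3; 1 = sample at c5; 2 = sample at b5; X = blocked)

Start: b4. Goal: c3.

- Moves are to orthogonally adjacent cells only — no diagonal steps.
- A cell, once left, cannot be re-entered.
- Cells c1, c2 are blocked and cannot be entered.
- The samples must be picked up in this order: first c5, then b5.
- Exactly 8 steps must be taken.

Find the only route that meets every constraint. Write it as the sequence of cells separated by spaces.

b4 c4 c5 b5 a5 a4 a3 b3 c3

The waypoints must appear in the order c5, b5, with no cell reused.
Route from b4: right to c4, down to c5, 2× left (reaching a5), 2× up (reaching a3), 2× right (reaching c3) — 8 moves in all.
Check: order respected (1 at step 2, 2 at step 3); 8 moves as required.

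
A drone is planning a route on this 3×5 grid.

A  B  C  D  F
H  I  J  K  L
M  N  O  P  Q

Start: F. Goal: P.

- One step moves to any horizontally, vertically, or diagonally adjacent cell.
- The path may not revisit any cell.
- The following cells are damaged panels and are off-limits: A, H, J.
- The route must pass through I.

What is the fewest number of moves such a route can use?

Any route passes through I somewhere between F and P. Summing Chebyshev distances along the two legs (F → I → P) gives a lower bound of 3 + 2 = 5 moves.
A route of 5 moves achieves this: F → D → C → I → O → P.
Since 5 matches the lower bound, it is optimal.

5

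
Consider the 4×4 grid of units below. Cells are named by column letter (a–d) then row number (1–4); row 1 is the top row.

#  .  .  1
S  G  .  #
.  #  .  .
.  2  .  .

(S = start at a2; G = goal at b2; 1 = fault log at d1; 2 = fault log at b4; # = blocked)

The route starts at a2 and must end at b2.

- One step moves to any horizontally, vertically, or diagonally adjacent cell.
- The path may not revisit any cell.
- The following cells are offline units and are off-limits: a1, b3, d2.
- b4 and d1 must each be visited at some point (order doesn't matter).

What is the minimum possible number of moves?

7

Any route passes through b4 and d1 in some order between a2 and b2. Summing Chebyshev distances along each leg and taking the cheapest ordering (a2 → b4 → d1 → b2) gives a lower bound of 2 + 3 + 2 = 7 moves.
A route of 7 moves achieves this: a2 → a3 → b4 → c3 → c2 → d1 → c1 → b2.
Since 7 matches the lower bound, it is optimal.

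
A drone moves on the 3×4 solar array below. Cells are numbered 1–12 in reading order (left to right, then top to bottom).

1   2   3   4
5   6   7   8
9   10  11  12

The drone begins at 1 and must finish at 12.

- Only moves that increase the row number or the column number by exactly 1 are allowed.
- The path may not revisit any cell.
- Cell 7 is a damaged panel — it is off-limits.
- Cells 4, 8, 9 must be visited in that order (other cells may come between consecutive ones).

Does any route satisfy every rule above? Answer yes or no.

9 lies to the left of 8, so going from 8 to 9 would need a leftward move — but moves only go right/down, so 8 cannot be visited before 9.

no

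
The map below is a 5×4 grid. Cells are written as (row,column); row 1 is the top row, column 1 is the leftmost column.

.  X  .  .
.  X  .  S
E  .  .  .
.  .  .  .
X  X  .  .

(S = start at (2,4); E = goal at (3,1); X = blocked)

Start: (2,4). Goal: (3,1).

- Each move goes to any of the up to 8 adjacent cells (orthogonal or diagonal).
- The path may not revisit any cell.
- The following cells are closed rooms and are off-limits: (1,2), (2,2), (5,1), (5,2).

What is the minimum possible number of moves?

With diagonal moves allowed, the Chebyshev distance max(|Δrow|,|Δcol|) from (2,4) to (3,1) is 3, so at least 3 moves are needed.
A route of 3 moves achieves this: (2,4) → (2,3) → (3,2) → (3,1).
Since 3 matches the lower bound, it is optimal.

3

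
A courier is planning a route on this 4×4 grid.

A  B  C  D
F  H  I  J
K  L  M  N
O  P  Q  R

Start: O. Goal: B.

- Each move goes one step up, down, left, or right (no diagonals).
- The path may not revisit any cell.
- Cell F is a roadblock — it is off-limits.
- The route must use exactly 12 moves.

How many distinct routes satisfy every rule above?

9

Need simple routes of exactly 12 moves from O to B (Manhattan distance 4, so 4 moves are spent on a detour and 4 undoing it).
Branch systematically from the start, pruning whenever the remaining move budget drops below the Manhattan distance to B or differs from it in parity. Grouping the completions by first move — via K: 5; via P: 4 — and summing: 5 + 4 = 9.
That gives 9 routes.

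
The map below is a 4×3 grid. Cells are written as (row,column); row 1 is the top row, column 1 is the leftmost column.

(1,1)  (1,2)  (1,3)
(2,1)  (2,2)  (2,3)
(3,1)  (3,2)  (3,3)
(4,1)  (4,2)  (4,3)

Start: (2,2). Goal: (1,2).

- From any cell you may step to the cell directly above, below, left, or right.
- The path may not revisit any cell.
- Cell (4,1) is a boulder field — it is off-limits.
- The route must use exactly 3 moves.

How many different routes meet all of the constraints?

2

Need simple routes of exactly 3 moves from (2,2) to (1,2) (Manhattan distance 1, so 1 moves are spent on a detour and 1 undoing it).
Enumerating: (2,2) (2,1) (1,1) (1,2) | (2,2) (2,3) (1,3) (1,2).
That gives 2 routes.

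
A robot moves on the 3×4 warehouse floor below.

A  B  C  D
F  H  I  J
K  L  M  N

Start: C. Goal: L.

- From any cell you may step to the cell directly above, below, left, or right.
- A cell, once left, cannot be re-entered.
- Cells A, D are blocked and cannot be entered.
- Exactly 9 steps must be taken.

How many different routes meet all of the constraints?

Need simple routes of exactly 9 moves from C to L (Manhattan distance 3, so 3 moves are spent on a detour and 3 undoing it).
No route satisfies every constraint, so the count is 0.

0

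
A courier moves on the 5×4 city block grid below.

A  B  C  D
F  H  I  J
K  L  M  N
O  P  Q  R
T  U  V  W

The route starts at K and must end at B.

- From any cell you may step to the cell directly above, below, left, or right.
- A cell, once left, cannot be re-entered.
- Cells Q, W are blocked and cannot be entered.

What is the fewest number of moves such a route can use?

3

The Manhattan distance from K to B is |3−1| + |1−2| = 3, so at least 3 moves are needed.
A route of 3 moves achieves this: K → F → A → B.
Since 3 matches the lower bound, it is optimal.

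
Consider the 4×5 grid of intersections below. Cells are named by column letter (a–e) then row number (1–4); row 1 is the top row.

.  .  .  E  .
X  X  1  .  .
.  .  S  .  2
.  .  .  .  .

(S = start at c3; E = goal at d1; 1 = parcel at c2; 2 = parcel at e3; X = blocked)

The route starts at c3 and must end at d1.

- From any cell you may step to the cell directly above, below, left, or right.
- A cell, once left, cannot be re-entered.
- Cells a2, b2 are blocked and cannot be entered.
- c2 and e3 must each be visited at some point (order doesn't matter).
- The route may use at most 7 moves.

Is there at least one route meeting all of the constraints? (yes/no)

yes

One route that works: c3 → c2 → d2 → d3 → e3 → e2 → e1 → d1.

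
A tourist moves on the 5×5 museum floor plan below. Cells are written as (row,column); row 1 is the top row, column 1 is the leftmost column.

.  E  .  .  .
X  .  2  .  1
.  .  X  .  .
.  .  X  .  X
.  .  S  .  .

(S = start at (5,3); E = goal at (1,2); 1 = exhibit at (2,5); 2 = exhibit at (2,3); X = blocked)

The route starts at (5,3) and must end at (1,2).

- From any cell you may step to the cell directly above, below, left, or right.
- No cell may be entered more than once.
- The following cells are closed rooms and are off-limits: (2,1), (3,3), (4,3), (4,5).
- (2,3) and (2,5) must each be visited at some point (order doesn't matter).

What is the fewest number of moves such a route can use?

Any route passes through (2,3) and (2,5) in some order between (5,3) and (1,2). Summing Manhattan distances along each leg and taking the cheapest ordering ((5,3) → (2,5) → (2,3) → (1,2)) gives a lower bound of 5 + 2 + 2 = 9 moves.
A route of 9 moves achieves this: (5,3) → (5,4) → (4,4) → (3,4) → (3,5) → (2,5) → (2,4) → (2,3) → (1,3) → (1,2).
Since 9 matches the lower bound, it is optimal.

9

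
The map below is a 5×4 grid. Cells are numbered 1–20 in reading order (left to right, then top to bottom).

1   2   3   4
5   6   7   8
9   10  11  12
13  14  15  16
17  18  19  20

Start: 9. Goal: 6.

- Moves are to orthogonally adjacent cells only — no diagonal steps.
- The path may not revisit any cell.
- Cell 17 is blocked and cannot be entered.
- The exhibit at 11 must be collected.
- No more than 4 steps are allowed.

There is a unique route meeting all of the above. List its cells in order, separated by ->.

9 -> 10 -> 11 -> 7 -> 6

The budget equals the shortest possible length, so every move has to be on a shortest route through the required cells.
Route from 9: right 2 to 11, up 1 to 7, left 1 to 6 — 4 moves in all.
Check: all required cells visited; 4 ≤ 4 moves.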